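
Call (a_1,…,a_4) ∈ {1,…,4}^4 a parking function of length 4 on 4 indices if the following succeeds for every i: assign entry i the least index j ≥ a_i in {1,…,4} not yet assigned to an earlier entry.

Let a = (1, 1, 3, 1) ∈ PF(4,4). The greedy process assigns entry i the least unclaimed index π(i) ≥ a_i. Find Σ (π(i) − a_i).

Σπ = 10 ({1..4} each once); Σa = 1+1+3+1 = 6; disp = 10−6 = 4.

4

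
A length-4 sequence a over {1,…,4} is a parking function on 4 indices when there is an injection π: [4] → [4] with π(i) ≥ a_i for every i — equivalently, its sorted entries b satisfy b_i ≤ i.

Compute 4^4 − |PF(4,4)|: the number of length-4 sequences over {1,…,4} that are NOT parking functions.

|PF(4,4)| = 1·5^3 = 1 · 125 = 125 [KW]
E.g. (3,2,4,3) → sorted (2,3,3,4): b_1=2>1, not a PF.
So 256 − 125 = 131 fail.

131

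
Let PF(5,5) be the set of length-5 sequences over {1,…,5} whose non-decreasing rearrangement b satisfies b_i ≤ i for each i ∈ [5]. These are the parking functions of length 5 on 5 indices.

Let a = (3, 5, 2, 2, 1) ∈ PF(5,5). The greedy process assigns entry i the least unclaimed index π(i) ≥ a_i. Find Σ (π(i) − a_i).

Σπ(i) = 1+…+5 = 15; Σa = 3+5+2+2+1 = 13; disp = 15−13 = 2.

2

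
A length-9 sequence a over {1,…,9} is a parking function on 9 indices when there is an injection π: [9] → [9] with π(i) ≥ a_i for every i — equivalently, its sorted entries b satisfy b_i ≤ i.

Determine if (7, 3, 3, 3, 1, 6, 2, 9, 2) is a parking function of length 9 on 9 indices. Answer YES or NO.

YES

Order a: b = (1, 2, 2, 3, 3, 3, 6, 7, 9).
  b_1=1 ≤ 1
  b_2=2 ≤ 2
  b_3=2 ≤ 3
  b_4=3 ≤ 4
  b_5=3 ≤ 5
  b_6=3 ≤ 6
  b_7=6 ≤ 7
  b_8=7 ≤ 8
  b_9=9 ≤ 9
All bounds hold ⇒ YES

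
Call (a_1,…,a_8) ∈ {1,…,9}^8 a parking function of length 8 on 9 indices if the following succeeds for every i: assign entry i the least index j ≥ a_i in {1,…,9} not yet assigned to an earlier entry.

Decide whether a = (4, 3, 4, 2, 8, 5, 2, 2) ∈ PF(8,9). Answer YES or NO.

Sorted: b = (2, 2, 2, 3, 4, 4, 5, 8).
  b_1=2 ≤ 2
  b_2=2 ≤ 3
  b_3=2 ≤ 4
  b_4=3 ≤ 5
  b_5=4 ≤ 6
  b_6=4 ≤ 7
  b_7=5 ≤ 8
  b_8=8 ≤ 9
All bounds hold ⇒ YES

YES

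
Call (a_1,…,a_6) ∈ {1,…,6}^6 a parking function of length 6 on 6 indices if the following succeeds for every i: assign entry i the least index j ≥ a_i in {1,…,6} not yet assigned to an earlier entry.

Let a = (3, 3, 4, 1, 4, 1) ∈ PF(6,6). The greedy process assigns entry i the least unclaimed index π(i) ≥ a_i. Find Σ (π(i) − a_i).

5

Σπ = 21 ({1..6} each once); Σa = 3+3+4+1+4+1 = 16; disp = 21−16 = 5.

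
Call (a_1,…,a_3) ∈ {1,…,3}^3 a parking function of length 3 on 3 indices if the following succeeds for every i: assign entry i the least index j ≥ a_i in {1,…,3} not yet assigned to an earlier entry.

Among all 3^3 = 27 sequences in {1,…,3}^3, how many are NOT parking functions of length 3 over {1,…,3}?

11

Count = (4−3)·4^(3−1) = 1·16 = 16 [KW]
E.g. (2,2,3) → sorted (2,2,3): b_1=2>1, not a PF.
3^3 − 16 = 27 − 16 = 11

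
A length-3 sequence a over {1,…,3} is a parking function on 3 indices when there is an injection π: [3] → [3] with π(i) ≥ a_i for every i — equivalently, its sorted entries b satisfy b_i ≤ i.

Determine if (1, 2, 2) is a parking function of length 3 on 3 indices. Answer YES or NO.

Rearranged: b = (1, 2, 2).
  b_1=1 ≤ 1
  b_2=2 ≤ 2
  b_3=2 ≤ 3
All bounds hold ⇒ YES

YES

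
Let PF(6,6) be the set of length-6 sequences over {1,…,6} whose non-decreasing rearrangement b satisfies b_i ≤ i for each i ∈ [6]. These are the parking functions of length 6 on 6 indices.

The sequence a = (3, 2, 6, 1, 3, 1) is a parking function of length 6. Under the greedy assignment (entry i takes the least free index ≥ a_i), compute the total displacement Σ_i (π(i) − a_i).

5

Σπ(i) = 1+…+6 = 21; Σa = 3+2+6+1+3+1 = 16; disp = 21−16 = 5.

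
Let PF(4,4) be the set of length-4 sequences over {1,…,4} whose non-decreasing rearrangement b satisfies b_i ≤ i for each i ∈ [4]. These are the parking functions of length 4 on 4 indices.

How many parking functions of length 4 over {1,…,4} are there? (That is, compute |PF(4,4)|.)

Count = 1·5^3 = 1·125 = 125
Example (2,1,4,3) → sorted (1,2,3,4): b_i ≤ i ∀i, a PF.

125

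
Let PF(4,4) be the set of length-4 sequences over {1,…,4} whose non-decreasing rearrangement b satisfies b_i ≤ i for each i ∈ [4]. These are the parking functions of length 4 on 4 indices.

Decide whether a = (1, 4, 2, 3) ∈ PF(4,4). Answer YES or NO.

Rearranged: b = (1, 2, 3, 4).
  b_1=1 ≤ 1
  b_2=2 ≤ 2
  b_3=3 ≤ 3
  b_4=4 ≤ 4
All bounds hold ⇒ YES

YES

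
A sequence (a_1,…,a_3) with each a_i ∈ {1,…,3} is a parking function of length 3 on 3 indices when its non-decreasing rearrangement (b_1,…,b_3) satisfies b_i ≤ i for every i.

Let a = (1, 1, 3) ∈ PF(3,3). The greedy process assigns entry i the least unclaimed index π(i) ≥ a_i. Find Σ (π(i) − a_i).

1

Σπ = 3·4/2 = 6 (π permutes [3]); Σa = 1+1+3 = 5; disp = 6−5 = 1.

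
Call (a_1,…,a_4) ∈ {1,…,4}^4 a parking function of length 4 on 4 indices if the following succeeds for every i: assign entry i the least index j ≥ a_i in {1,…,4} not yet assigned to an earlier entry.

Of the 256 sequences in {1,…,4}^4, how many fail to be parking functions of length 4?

|PF(4,4)| = 1·5^3 = 1×125 = 125
One tuple (4,3,3,3) → sorted (3,3,3,4): b_1=3>1, not a PF.
So 256 − 125 = 131 fail.

131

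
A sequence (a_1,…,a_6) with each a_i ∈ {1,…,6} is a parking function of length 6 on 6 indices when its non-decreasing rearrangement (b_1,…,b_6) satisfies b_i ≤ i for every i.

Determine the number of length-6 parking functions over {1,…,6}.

#PF = 1·7^5 = 1·16807 = 16807 (Pollak)
Example (1,6,4,1,2,1) → sorted (1,1,1,2,4,6): b_i ≤ i ∀i, a PF.

16807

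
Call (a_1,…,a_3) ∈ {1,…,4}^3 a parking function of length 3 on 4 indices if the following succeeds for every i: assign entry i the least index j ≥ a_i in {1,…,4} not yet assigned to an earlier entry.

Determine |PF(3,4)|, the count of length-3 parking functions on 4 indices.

Count = (4+1−3)·(4+1)^{3−1} = 2 · 25 = 50
One tuple (1,3,4) → sorted (1,3,4): b_i ≤ 1+i ∀i, a PF.

50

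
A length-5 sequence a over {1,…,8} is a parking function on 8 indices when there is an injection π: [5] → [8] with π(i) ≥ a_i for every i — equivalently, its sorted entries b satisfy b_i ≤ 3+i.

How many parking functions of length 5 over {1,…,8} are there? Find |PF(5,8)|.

26244

|PF| = (8+1−5)·(8+1)^{5−1} = 4 · 6561 = 26244 [KW]
Check (3,1,2,4,5) → sorted (1,2,3,4,5): b_i ≤ 3+i ∀i, a PF.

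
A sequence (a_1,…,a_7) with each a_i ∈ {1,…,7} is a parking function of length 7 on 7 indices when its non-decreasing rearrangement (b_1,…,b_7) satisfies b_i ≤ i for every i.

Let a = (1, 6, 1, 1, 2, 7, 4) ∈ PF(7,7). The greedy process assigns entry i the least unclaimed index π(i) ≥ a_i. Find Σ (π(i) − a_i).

6

Σπ(i) = 1+…+7 = 28; Σa = 1+6+1+1+2+7+4 = 22; disp = 28−22 = 6.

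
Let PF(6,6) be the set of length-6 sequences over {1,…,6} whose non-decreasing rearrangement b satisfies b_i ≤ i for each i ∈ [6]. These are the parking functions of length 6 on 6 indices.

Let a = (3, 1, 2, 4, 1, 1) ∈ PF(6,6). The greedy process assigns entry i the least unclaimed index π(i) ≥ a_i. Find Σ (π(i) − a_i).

Σπ(i) = 1+…+6 = 21; Σa = 3+1+2+4+1+1 = 12; disp = 21−12 = 9.

9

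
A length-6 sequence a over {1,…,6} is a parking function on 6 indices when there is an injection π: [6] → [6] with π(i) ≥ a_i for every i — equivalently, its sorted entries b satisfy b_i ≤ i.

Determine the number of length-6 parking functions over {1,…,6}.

16807

|PF(6,6)| = (6−6+1)·(6+1)^(6−1) = 1 · 16807 = 16807
E.g. (3,4,3,1,1,2) → sorted (1,1,2,3,3,4): b_i ≤ i ∀i, a PF.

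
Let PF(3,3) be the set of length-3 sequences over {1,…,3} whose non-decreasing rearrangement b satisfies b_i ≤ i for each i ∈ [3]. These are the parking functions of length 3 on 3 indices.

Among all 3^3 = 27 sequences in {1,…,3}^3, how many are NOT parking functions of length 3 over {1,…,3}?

11

#PF = (3−3+1)·(3+1)^(3−1) = 1 · 16 = 16 (Konheim–Weiss)
Example (3,1,3) → sorted (1,3,3): b_2=3>2, not a PF.
3^3 − 16 = 27 − 16 = 11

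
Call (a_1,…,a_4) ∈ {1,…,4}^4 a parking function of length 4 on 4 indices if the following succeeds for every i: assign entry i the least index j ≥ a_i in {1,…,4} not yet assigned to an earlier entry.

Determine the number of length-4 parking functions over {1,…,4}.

|PF| = (5−4)·5^(4−1) = 1×125 = 125
Example (3,2,1,3) → sorted (1,2,3,3): b_i ≤ i ∀i, a PF.

125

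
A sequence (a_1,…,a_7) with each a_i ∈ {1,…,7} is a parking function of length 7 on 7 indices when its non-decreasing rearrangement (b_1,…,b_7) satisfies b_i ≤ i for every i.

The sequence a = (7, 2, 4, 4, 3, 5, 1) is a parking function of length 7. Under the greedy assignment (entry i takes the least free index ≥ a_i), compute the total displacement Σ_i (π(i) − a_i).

2

Σπ = 7·8/2 = 28 (π permutes [7]); Σa = 7+2+4+4+3+5+1 = 26; disp = 28−26 = 2.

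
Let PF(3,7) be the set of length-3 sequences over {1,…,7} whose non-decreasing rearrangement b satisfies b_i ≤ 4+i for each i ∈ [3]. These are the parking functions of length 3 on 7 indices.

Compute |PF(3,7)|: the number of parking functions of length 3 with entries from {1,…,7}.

320

|PF| = (7+1−3)·(7+1)^{3−1} = 5×64 = 320 [KW]
Example (6,2,4) → sorted (2,4,6): b_i ≤ 4+i ∀i, a PF.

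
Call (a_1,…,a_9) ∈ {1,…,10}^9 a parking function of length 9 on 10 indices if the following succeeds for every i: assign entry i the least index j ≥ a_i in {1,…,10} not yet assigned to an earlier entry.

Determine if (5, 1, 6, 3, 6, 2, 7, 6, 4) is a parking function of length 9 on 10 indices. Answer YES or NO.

Rearranged: b = (1, 2, 3, 4, 5, 6, 6, 6, 7).
  b_1=1 ≤ 2
  b_2=2 ≤ 3
  b_3=3 ≤ 4
  b_4=4 ≤ 5
  b_5=5 ≤ 6
  b_6=6 ≤ 7
  b_7=6 ≤ 8
  b_8=6 ≤ 9
  b_9=7 ≤ 10
All bounds hold ⇒ YES

YES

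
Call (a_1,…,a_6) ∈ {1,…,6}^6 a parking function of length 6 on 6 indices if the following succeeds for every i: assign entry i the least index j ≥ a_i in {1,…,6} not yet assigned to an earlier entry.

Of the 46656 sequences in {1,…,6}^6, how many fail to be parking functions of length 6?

|PF| = (6+1−6)·(6+1)^{6−1} = 1×16807 = 16807 (Konheim–Weiss)
E.g. (3,2,2,2,3,5) → sorted (2,2,2,3,3,5): b_1=2>1, not a PF.
6^6 − 16807 = 46656 − 16807 = 29849

29849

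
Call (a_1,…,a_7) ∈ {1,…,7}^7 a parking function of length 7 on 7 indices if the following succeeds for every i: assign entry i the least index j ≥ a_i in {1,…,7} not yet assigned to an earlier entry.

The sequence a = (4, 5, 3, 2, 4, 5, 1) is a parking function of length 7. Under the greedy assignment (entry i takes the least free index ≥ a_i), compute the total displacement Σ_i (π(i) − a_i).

4

Σπ = 28 ({1..7} each once); Σa = 4+5+3+2+4+5+1 = 24; disp = 28−24 = 4.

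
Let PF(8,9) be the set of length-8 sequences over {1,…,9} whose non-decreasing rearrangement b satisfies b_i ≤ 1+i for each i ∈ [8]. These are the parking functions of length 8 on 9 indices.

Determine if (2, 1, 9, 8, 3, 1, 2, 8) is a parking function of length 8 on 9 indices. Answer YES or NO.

Sorted: b = (1, 1, 2, 2, 3, 8, 8, 9).
  b_1=1 ≤ 2
  b_2=1 ≤ 3
  b_3=2 ≤ 4
  b_4=2 ≤ 5
  b_5=3 ≤ 6
  b_6=8 > 7
  fails at i=6 ⇒ NO

NO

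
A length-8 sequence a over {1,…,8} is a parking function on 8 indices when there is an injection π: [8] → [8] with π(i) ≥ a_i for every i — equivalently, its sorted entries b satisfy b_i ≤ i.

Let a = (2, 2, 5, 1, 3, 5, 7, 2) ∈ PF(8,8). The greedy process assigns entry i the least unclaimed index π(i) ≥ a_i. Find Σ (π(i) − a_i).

Σπ(i) = 1+…+8 = 36; Σa = 2+2+5+1+3+5+7+2 = 27; disp = 36−27 = 9.

9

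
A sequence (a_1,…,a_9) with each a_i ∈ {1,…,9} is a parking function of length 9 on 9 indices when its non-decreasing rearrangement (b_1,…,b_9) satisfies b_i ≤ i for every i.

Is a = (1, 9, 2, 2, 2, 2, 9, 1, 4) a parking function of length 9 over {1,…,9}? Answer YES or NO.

NO

Order a: b = (1, 1, 2, 2, 2, 2, 4, 9, 9).
  b_1=1 ≤ 1
  b_2=1 ≤ 2
  b_3=2 ≤ 3
  b_4=2 ≤ 4
  b_5=2 ≤ 5
  b_6=2 ≤ 6
  b_7=4 ≤ 7
  b_8=9 > 8
  fails at i=8 ⇒ NO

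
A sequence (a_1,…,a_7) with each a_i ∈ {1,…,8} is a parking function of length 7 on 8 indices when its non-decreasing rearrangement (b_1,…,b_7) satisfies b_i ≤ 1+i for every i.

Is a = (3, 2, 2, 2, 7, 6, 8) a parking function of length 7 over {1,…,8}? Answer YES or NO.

Rearranged: b = (2, 2, 2, 3, 6, 7, 8).
  b_1=2 ≤ 2
  b_2=2 ≤ 3
  b_3=2 ≤ 4
  b_4=3 ≤ 5
  b_5=6 ≤ 6
  b_6=7 ≤ 7
  b_7=8 ≤ 8
All bounds hold ⇒ YES

YES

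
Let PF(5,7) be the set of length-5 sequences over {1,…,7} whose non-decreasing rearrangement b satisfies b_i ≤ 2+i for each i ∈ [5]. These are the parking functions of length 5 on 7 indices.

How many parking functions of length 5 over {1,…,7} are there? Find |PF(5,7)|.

|PF(5,7)| = (8−5)·8^(5−1) = 3 · 4096 = 12288 [KW]
E.g. (1,6,3,7,2) → sorted (1,2,3,6,7): b_i ≤ 2+i ∀i, a PF.

12288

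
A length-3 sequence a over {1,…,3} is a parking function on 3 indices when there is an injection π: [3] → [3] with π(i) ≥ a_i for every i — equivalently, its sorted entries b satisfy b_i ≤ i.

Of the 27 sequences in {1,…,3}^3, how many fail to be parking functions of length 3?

|PF| = (3−3+1)·(3+1)^(3−1) = 1 · 16 = 16
One tuple (3,3,3) → sorted (3,3,3): b_1=3>1, not a PF.
3^3 − 16 = 27 − 16 = 11

11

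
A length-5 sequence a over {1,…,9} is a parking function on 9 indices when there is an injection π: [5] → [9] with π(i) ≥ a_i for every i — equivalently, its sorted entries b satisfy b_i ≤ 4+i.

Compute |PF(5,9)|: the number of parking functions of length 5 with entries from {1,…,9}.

50000

Count = 5·10^4 = 5·10000 = 50000
E.g. (1,7,5,5,8) → sorted (1,5,5,7,8): b_i ≤ 4+i ∀i, a PF.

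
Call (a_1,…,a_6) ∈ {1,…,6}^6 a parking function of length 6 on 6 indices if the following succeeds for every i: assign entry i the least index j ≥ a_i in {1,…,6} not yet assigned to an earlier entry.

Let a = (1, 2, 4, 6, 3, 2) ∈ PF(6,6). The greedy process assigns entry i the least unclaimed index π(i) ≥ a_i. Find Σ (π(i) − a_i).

3

Σπ = 21 ({1..6} each once); Σa = 1+2+4+6+3+2 = 18; disp = 21−18 = 3.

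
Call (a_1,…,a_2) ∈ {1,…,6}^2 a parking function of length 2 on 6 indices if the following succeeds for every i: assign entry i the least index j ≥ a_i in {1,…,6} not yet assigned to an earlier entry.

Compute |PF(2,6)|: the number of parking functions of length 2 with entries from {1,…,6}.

|PF| = 5·7^1 = 5×7 = 35 (Konheim–Weiss)
One tuple (6,4) → sorted (4,6): b_i ≤ 4+i ∀i, a PF.

35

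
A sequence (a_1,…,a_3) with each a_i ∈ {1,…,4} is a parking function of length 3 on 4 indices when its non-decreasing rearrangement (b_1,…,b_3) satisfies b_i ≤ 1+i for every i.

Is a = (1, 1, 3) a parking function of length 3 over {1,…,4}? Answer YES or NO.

YES

Rearranged: b = (1, 1, 3).
  b_1=1 ≤ 2
  b_2=1 ≤ 3
  b_3=3 ≤ 4
All bounds hold ⇒ YES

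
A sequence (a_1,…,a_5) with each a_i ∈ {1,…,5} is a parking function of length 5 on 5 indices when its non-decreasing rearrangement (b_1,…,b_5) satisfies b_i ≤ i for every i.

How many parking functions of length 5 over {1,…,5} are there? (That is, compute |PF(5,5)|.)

1296

#PF = 1·6^4 = 1×1296 = 1296 [KW]
Example (3,1,3,2,5) → sorted (1,2,3,3,5): b_i ≤ i ∀i, a PF.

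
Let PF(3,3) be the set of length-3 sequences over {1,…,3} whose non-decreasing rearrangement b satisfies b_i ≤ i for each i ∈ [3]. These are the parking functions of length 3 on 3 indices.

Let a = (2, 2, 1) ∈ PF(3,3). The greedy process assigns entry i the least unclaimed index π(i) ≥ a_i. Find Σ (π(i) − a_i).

1

Σπ = 6 ({1..3} each once); Σa = 2+2+1 = 5; disp = 6−5 = 1.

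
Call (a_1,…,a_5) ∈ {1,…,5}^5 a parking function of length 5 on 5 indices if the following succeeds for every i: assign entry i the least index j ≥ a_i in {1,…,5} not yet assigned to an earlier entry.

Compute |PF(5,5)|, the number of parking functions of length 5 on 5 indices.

|PF| = (5+1−5)·(5+1)^{5−1} = 1×1296 = 1296 (Pollak)
Check (3,1,5,1,1) → sorted (1,1,1,3,5): b_i ≤ i ∀i, a PF.

1296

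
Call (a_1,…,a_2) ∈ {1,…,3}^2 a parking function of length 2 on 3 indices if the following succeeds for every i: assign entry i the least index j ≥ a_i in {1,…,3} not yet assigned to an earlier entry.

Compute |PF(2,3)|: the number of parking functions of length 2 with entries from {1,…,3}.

|PF| = (3+1−2)·(3+1)^{2−1} = 2 · 4 = 8 (Pollak)
Check (2,3) → sorted (2,3): b_i ≤ 1+i ∀i, a PF.

8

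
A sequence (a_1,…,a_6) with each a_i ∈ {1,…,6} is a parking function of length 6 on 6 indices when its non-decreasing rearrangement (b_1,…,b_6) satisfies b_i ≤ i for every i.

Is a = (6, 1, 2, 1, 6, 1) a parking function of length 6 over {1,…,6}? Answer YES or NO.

Sorted: b = (1, 1, 1, 2, 6, 6).
  b_1=1 ≤ 1
  b_2=1 ≤ 2
  b_3=1 ≤ 3
  b_4=2 ≤ 4
  b_5=6 > 5
  fails at i=5 ⇒ NO

NO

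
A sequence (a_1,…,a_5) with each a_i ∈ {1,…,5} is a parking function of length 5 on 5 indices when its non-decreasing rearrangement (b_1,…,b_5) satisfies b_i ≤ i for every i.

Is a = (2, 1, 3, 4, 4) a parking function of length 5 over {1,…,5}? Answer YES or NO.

Order a: b = (1, 2, 3, 4, 4).
  b_1=1 ≤ 1
  b_2=2 ≤ 2
  b_3=3 ≤ 3
  b_4=4 ≤ 4
  b_5=4 ≤ 5
All bounds hold ⇒ YES

YES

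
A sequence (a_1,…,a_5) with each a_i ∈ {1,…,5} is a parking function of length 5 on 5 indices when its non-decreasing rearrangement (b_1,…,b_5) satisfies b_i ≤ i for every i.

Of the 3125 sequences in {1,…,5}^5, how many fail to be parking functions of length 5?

|PF(5,5)| = (5+1−5)·(5+1)^{5−1} = 1 · 1296 = 1296 (Konheim–Weiss)
Check (2,3,5,5,5) → sorted (2,3,5,5,5): b_1=2>1, not a PF.
So 3125 − 1296 = 1829 fail.

1829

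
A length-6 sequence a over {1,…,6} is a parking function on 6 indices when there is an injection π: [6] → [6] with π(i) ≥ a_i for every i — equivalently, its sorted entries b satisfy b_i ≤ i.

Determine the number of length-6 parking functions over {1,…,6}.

16807

Count = 1·7^5 = 1×16807 = 16807 (Pollak)
E.g. (4,1,2,3,2,3) → sorted (1,2,2,3,3,4): b_i ≤ i ∀i, a PF.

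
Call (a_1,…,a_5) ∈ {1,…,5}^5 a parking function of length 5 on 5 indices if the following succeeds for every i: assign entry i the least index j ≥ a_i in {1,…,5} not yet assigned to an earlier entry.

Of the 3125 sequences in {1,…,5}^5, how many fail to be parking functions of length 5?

|PF(5,5)| = (5−5+1)·(5+1)^(5−1) = 1·1296 = 1296 (Pollak)
E.g. (5,5,5,3,4) → sorted (3,4,5,5,5): b_1=3>1, not a PF.
5^5 − 1296 = 3125 − 1296 = 1829

1829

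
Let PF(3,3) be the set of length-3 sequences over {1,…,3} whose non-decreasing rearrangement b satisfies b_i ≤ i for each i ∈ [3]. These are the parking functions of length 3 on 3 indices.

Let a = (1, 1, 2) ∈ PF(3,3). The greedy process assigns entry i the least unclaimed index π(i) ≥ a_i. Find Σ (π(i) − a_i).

2

Σπ = 3·4/2 = 6 (π permutes [3]); Σa = 1+1+2 = 4; disp = 6−4 = 2.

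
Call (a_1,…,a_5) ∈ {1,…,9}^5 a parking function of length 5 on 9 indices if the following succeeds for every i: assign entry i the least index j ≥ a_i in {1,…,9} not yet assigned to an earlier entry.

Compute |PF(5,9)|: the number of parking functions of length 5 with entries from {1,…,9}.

50000

|PF(5,9)| = (10−5)·10^(5−1) = 5·10000 = 50000 (Konheim–Weiss)
Check (5,4,7,2,2) → sorted (2,2,4,5,7): b_i ≤ 4+i ∀i, a PF.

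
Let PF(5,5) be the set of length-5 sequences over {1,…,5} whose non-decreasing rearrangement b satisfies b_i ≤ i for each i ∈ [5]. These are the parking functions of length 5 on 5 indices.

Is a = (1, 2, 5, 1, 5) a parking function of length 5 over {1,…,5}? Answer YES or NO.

NO

Rearranged: b = (1, 1, 2, 5, 5).
  b_1=1 ≤ 1
  b_2=1 ≤ 2
  b_3=2 ≤ 3
  b_4=5 > 4
  fails at i=4 ⇒ NO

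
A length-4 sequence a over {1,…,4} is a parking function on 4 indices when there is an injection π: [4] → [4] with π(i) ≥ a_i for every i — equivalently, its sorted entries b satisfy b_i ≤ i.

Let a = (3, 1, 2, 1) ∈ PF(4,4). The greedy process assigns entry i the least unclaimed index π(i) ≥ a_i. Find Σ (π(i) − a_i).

Σπ = 4·5/2 = 10 (π permutes [4]); Σa = 3+1+2+1 = 7; disp = 10−7 = 3.

3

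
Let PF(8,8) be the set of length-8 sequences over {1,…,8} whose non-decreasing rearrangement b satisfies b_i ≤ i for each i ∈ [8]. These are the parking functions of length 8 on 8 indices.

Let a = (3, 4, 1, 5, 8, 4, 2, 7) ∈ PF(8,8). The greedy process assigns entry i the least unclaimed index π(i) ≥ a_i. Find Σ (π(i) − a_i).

2

Σπ(i) = 1+…+8 = 36; Σa = 3+4+1+5+8+4+2+7 = 34; disp = 36−34 = 2.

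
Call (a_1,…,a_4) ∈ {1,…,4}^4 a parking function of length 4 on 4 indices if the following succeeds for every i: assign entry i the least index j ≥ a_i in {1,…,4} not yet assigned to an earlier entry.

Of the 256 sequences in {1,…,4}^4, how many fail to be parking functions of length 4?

Count = (4−4+1)·(4+1)^(4−1) = 1·125 = 125
E.g. (3,4,3,3) → sorted (3,3,3,4): b_1=3>1, not a PF.
So 256 − 125 = 131 fail.

131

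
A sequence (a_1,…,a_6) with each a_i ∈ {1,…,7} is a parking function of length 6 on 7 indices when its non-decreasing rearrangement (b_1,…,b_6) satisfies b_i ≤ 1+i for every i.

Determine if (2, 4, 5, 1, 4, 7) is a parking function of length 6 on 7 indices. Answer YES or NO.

Rearranged: b = (1, 2, 4, 4, 5, 7).
  b_1=1 ≤ 2
  b_2=2 ≤ 3
  b_3=4 ≤ 4
  b_4=4 ≤ 5
  b_5=5 ≤ 6
  b_6=7 ≤ 7
All bounds hold ⇒ YES

YES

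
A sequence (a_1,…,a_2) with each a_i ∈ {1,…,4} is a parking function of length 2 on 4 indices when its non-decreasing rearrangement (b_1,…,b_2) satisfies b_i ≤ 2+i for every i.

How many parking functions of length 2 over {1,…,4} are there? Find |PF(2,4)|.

|PF(2,4)| = (4−2+1)·(4+1)^(2−1) = 3 · 5 = 15 [KW]
Check (3,4) → sorted (3,4): b_i ≤ 2+i ∀i, a PF.

15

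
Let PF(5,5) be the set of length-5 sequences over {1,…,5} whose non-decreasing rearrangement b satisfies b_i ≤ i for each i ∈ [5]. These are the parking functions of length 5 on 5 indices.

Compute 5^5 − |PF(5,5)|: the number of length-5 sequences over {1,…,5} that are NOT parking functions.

1829

|PF(5,5)| = (6−5)·6^(5−1) = 1 · 1296 = 1296 [KW]
One tuple (5,3,2,1,5) → sorted (1,2,3,5,5): b_4=5>4, not a PF.
Total 3125; non-PF = 3125−1296 = 1829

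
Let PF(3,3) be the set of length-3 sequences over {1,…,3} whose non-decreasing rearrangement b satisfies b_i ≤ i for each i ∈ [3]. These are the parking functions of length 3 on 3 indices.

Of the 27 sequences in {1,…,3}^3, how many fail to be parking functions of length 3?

Count = (3+1−3)·(3+1)^{3−1} = 1×16 = 16 (Pollak)
Check (2,2,2) → sorted (2,2,2): b_1=2>1, not a PF.
So 27 − 16 = 11 fail.

11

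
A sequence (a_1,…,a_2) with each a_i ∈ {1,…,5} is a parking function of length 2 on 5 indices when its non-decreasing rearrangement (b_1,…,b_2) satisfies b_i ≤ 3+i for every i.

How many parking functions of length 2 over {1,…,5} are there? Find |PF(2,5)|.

|PF(2,5)| = 4·6^1 = 4×6 = 24
Check (1,2) → sorted (1,2): b_i ≤ 3+i ∀i, a PF.

24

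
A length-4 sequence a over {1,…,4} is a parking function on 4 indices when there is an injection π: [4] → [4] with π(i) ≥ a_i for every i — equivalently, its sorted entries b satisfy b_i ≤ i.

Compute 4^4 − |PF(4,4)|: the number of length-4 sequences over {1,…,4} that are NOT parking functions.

#PF = (4+1−4)·(4+1)^{4−1} = 1×125 = 125
Check (4,4,4,4) → sorted (4,4,4,4): b_1=4>1, not a PF.
Total 256; non-PF = 256−125 = 131

131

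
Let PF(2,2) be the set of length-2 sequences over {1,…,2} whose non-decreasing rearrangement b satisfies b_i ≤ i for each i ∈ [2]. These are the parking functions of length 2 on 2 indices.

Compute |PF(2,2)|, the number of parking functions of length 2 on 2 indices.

|PF| = (2−2+1)·(2+1)^(2−1) = 1 · 3 = 3 (Konheim–Weiss)
E.g. (1,1) → sorted (1,1): b_i ≤ i ∀i, a PF.

3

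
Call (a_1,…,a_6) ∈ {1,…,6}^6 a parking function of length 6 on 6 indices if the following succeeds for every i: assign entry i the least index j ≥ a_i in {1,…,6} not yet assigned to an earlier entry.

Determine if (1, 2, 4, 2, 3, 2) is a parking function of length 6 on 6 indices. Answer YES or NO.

YES

Sorted: b = (1, 2, 2, 2, 3, 4).
  b_1=1 ≤ 1
  b_2=2 ≤ 2
  b_3=2 ≤ 3
  b_4=2 ≤ 4
  b_5=3 ≤ 5
  b_6=4 ≤ 6
All bounds hold ⇒ YES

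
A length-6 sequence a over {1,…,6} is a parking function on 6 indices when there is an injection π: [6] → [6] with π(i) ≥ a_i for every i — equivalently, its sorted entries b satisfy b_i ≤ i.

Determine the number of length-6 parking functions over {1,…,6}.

16807

#PF = (7−6)·7^(6−1) = 1 · 16807 = 16807 (Konheim–Weiss)
Check (2,5,5,4,1,2) → sorted (1,2,2,4,5,5): b_i ≤ i ∀i, a PF.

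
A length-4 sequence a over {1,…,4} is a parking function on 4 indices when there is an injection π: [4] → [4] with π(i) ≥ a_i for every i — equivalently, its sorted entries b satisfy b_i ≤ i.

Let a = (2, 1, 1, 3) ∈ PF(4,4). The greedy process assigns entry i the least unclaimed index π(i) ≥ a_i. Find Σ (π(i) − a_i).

Σπ(i) = 1+…+4 = 10; Σa = 2+1+1+3 = 7; disp = 10−7 = 3.

3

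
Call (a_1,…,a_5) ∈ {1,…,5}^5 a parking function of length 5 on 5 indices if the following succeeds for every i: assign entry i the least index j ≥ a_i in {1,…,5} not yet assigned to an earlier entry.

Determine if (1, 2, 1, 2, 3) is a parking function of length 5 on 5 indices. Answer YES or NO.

Order a: b = (1, 1, 2, 2, 3).
  b_1=1 ≤ 1
  b_2=1 ≤ 2
  b_3=2 ≤ 3
  b_4=2 ≤ 4
  b_5=3 ≤ 5
All bounds hold ⇒ YES

YES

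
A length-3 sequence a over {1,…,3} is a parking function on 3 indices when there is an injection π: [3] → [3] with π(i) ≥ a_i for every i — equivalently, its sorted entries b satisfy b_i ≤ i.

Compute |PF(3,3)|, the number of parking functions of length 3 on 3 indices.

Count = (3+1−3)·(3+1)^{3−1} = 1·16 = 16
One tuple (3,1,1) → sorted (1,1,3): b_i ≤ i ∀i, a PF.

16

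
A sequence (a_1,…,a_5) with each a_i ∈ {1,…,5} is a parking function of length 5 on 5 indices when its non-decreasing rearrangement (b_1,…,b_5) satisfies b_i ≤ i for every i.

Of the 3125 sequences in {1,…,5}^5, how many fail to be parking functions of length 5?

1829

Count = (6−5)·6^(5−1) = 1×1296 = 1296 (Konheim–Weiss)
E.g. (3,3,3,3,4) → sorted (3,3,3,3,4): b_1=3>1, not a PF.
5^5 − 1296 = 3125 − 1296 = 1829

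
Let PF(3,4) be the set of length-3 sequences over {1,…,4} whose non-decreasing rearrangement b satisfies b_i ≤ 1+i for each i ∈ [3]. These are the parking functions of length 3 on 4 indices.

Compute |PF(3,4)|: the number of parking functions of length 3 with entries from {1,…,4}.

50

Count = 2·5^2 = 2×25 = 50 (Pollak)
Check (1,4,1) → sorted (1,1,4): b_i ≤ 1+i ∀i, a PF.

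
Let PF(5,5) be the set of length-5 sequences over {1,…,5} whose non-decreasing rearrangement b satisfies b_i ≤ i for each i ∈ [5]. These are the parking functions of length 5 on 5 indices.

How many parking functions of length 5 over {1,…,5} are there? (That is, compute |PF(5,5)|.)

Count = 1·6^4 = 1 · 1296 = 1296
Example (3,1,2,1,1) → sorted (1,1,1,2,3): b_i ≤ i ∀i, a PF.

1296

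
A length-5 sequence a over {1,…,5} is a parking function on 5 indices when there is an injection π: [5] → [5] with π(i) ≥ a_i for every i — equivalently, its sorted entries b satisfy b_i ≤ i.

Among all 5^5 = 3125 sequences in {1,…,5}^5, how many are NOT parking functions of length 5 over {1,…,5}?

|PF(5,5)| = (5+1−5)·(5+1)^{5−1} = 1 · 1296 = 1296 (Pollak)
Example (5,3,1,4,5) → sorted (1,3,4,5,5): b_2=3>2, not a PF.
Total 3125; non-PF = 3125−1296 = 1829

1829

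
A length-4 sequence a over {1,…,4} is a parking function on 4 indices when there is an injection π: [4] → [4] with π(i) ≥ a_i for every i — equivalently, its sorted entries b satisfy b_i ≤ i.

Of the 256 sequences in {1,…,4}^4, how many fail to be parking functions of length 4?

131

|PF| = (5−4)·5^(4−1) = 1×125 = 125
Example (3,4,4,4) → sorted (3,4,4,4): b_1=3>1, not a PF.
So 256 − 125 = 131 fail.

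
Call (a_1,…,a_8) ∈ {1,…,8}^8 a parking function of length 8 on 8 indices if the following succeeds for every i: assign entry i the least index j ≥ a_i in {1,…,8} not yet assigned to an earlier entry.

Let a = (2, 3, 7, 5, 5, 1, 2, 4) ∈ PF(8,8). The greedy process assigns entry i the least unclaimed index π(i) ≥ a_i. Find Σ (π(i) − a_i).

Σπ = 8·9/2 = 36 (π permutes [8]); Σa = 2+3+7+5+5+1+2+4 = 29; disp = 36−29 = 7.

7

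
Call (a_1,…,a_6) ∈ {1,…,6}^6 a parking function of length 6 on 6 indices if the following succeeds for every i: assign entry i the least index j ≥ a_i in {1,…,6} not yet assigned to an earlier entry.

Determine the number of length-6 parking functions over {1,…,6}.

16807

|PF| = (7−6)·7^(6−1) = 1 · 16807 = 16807 (Pollak)
Check (1,1,3,4,5,2) → sorted (1,1,2,3,4,5): b_i ≤ i ∀i, a PF.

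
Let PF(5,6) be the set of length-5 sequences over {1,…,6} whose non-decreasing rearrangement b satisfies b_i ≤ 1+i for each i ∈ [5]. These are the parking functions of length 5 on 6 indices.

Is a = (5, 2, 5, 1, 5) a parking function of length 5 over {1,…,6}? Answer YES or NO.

NO

Rearranged: b = (1, 2, 5, 5, 5).
  b_1=1 ≤ 2
  b_2=2 ≤ 3
  b_3=5 > 4
  fails at i=3 ⇒ NO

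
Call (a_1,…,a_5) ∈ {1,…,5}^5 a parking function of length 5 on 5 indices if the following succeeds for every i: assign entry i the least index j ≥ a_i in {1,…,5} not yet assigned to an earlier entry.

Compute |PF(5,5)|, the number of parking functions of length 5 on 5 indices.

1296

Count = (5−5+1)·(5+1)^(5−1) = 1·1296 = 1296 (Konheim–Weiss)
Example (1,2,2,3,3) → sorted (1,2,2,3,3): b_i ≤ i ∀i, a PF.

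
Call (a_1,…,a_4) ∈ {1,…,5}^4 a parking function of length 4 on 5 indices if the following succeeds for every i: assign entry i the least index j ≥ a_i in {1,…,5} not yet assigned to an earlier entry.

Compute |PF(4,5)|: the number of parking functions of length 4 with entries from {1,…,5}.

Count = (5−4+1)·(5+1)^(4−1) = 2×216 = 432 (Konheim–Weiss)
Check (3,5,2,3) → sorted (2,3,3,5): b_i ≤ 1+i ∀i, a PF.

432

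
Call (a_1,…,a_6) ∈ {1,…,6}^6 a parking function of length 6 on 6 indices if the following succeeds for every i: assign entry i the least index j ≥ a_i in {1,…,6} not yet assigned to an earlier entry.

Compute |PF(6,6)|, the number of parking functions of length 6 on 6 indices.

16807

Count = 1·7^5 = 1 · 16807 = 16807 (Pollak)
Example (2,3,4,1,1,3) → sorted (1,1,2,3,3,4): b_i ≤ i ∀i, a PF.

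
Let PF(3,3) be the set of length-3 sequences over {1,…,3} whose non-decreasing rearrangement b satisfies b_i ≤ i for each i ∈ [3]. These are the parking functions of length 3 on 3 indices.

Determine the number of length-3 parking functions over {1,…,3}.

16

|PF| = (3+1−3)·(3+1)^{3−1} = 1·16 = 16 (Pollak)
Check (1,2,2) → sorted (1,2,2): b_i ≤ i ∀i, a PF.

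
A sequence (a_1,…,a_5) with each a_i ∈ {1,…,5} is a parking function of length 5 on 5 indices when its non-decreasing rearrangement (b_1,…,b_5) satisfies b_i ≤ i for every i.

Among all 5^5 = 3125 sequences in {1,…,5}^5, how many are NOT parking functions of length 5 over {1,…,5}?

|PF(5,5)| = (6−5)·6^(5−1) = 1×1296 = 1296
E.g. (3,3,4,2,5) → sorted (2,3,3,4,5): b_1=2>1, not a PF.
5^5 − 1296 = 3125 − 1296 = 1829

1829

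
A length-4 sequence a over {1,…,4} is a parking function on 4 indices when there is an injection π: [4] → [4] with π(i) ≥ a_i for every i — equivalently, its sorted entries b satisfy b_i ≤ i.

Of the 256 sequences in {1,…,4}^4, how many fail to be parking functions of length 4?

#PF = (4−4+1)·(4+1)^(4−1) = 1 · 125 = 125 (Konheim–Weiss)
E.g. (4,1,2,4) → sorted (1,2,4,4): b_3=4>3, not a PF.
So 256 − 125 = 131 fail.

131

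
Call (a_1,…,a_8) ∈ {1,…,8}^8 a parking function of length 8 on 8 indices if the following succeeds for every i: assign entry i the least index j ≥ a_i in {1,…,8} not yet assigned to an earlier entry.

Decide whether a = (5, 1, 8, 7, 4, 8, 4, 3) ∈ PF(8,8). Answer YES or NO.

NO

Order a: b = (1, 3, 4, 4, 5, 7, 8, 8).
  b_1=1 ≤ 1
  b_2=3 > 2
  fails at i=2 ⇒ NO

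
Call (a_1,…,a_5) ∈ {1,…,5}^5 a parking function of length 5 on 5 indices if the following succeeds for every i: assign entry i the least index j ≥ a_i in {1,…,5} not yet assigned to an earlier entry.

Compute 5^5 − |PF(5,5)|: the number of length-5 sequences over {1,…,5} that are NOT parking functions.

#PF = (5−5+1)·(5+1)^(5−1) = 1 · 1296 = 1296
One tuple (2,4,2,5,3) → sorted (2,2,3,4,5): b_1=2>1, not a PF.
5^5 − 1296 = 3125 − 1296 = 1829

1829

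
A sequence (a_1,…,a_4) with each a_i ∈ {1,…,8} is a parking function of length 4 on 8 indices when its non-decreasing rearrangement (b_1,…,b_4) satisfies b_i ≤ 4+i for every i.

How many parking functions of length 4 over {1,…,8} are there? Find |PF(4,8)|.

|PF(4,8)| = (8−4+1)·(8+1)^(4−1) = 5×729 = 3645 [KW]
Check (8,3,4,2) → sorted (2,3,4,8): b_i ≤ 4+i ∀i, a PF.

3645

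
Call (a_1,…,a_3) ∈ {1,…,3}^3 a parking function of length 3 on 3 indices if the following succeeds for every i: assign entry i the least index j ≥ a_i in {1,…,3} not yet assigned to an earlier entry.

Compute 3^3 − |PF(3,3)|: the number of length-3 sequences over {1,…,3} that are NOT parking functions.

11

#PF = (3−3+1)·(3+1)^(3−1) = 1·16 = 16 (Konheim–Weiss)
E.g. (3,3,2) → sorted (2,3,3): b_1=2>1, not a PF.
So 27 − 16 = 11 fail.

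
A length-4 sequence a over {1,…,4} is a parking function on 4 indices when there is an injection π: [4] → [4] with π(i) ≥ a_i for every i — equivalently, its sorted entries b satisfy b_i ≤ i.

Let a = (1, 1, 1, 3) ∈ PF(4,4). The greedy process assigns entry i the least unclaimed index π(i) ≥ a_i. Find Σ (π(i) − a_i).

Σπ = 10 ({1..4} each once); Σa = 1+1+1+3 = 6; disp = 10−6 = 4.

4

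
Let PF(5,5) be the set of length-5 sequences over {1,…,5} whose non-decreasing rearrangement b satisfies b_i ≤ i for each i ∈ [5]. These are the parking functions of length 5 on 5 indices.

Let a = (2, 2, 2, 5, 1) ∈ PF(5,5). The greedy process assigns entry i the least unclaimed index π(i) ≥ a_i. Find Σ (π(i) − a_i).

Σπ = 15 ({1..5} each once); Σa = 2+2+2+5+1 = 12; disp = 15−12 = 3.

3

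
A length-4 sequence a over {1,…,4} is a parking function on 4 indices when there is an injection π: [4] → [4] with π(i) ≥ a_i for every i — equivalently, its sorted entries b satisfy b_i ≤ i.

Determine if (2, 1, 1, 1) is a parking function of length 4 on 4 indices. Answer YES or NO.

YES

Order a: b = (1, 1, 1, 2).
  b_1=1 ≤ 1
  b_2=1 ≤ 2
  b_3=1 ≤ 3
  b_4=2 ≤ 4
All bounds hold ⇒ YES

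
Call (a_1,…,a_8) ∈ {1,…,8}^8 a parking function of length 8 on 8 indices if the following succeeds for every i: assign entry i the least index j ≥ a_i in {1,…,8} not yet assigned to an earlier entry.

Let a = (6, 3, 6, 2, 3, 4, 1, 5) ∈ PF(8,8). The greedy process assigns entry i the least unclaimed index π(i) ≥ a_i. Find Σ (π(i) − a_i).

Σπ = 36 ({1..8} each once); Σa = 6+3+6+2+3+4+1+5 = 30; disp = 36−30 = 6.

6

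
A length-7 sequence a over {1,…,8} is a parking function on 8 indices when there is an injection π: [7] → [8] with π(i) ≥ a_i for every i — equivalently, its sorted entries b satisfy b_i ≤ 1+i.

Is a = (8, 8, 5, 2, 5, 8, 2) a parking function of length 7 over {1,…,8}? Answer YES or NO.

NO

Order a: b = (2, 2, 5, 5, 8, 8, 8).
  b_1=2 ≤ 2
  b_2=2 ≤ 3
  b_3=5 > 4
  fails at i=3 ⇒ NO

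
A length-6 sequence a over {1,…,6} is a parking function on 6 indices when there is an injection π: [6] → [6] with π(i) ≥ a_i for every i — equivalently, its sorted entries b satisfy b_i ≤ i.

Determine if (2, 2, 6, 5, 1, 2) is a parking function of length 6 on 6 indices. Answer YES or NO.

Sorted: b = (1, 2, 2, 2, 5, 6).
  b_1=1 ≤ 1
  b_2=2 ≤ 2
  b_3=2 ≤ 3
  b_4=2 ≤ 4
  b_5=5 ≤ 5
  b_6=6 ≤ 6
All bounds hold ⇒ YES

YES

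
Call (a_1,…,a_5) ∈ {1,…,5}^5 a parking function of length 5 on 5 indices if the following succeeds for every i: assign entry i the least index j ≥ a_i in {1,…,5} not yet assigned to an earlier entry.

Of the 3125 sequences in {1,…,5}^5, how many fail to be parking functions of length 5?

Count = 1·6^4 = 1·1296 = 1296 (Konheim–Weiss)
Example (5,2,5,4,2) → sorted (2,2,4,5,5): b_1=2>1, not a PF.
So 3125 − 1296 = 1829 fail.

1829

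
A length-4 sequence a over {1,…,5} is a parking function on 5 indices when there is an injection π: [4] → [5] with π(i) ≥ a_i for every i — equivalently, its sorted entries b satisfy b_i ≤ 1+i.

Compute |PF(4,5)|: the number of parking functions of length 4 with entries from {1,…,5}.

|PF(4,5)| = (6−4)·6^(4−1) = 2·216 = 432 [KW]
E.g. (4,1,2,2) → sorted (1,2,2,4): b_i ≤ 1+i ∀i, a PF.

432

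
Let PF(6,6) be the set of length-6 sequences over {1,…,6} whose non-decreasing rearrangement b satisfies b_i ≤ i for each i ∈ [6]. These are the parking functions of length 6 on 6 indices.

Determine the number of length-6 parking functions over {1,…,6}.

16807

#PF = (6−6+1)·(6+1)^(6−1) = 1·16807 = 16807 (Pollak)
Check (3,6,4,1,1,5) → sorted (1,1,3,4,5,6): b_i ≤ i ∀i, a PF.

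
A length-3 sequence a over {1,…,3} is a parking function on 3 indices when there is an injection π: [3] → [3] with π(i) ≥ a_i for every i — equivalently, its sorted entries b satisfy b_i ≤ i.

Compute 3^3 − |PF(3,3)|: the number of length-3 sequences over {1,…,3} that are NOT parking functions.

11

#PF = 1·4^2 = 1 · 16 = 16 (Konheim–Weiss)
E.g. (3,2,2) → sorted (2,2,3): b_1=2>1, not a PF.
3^3 − 16 = 27 − 16 = 11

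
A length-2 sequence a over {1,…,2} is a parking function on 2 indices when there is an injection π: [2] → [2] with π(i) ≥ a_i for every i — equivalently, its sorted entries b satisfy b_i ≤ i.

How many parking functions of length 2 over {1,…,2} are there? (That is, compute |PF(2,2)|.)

Count = (3−2)·3^(2−1) = 1×3 = 3 [KW]
Check (1,1) → sorted (1,1): b_i ≤ i ∀i, a PF.

3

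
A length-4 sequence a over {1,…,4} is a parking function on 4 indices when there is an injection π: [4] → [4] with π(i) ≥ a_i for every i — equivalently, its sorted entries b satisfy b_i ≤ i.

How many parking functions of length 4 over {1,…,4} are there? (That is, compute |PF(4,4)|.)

Count = (4+1−4)·(4+1)^{4−1} = 1·125 = 125 [KW]
Check (2,3,2,1) → sorted (1,2,2,3): b_i ≤ i ∀i, a PF.

125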